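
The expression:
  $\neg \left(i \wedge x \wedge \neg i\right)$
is always true.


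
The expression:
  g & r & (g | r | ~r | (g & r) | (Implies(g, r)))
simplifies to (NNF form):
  g & r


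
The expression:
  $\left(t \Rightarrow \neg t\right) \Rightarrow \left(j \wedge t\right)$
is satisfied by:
  {t: True}


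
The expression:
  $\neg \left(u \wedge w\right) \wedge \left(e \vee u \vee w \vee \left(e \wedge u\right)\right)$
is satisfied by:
  {e: True, u: False, w: False}
  {w: True, e: True, u: False}
  {w: True, e: False, u: False}
  {u: True, e: True, w: False}
  {u: True, e: False, w: False}


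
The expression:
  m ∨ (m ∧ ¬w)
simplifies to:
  m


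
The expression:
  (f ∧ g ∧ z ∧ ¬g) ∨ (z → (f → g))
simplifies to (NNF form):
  g ∨ ¬f ∨ ¬z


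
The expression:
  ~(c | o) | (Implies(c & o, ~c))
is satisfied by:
  {c: False, o: False}
  {o: True, c: False}
  {c: True, o: False}


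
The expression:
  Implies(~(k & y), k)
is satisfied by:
  {k: True}


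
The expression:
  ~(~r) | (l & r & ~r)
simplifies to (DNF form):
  r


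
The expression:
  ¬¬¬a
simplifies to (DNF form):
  ¬a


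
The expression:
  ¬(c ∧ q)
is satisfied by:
  {c: False, q: False}
  {q: True, c: False}
  {c: True, q: False}


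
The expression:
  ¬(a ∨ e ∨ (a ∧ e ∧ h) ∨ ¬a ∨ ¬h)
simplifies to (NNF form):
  False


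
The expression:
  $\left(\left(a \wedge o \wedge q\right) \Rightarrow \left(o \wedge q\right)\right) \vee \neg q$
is always true.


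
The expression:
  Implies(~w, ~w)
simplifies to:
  True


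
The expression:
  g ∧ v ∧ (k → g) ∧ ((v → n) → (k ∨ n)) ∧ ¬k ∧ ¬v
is never true.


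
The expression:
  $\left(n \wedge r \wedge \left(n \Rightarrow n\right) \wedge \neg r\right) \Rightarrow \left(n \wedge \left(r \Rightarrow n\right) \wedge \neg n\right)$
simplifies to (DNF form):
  $\text{True}$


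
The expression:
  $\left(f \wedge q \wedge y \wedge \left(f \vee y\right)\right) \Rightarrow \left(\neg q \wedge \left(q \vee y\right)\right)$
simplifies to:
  $\neg f \vee \neg q \vee \neg y$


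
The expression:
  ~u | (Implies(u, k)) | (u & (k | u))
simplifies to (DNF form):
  True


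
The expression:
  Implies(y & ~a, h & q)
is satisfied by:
  {a: True, q: True, h: True, y: False}
  {a: True, q: True, h: False, y: False}
  {a: True, h: True, q: False, y: False}
  {a: True, h: False, q: False, y: False}
  {q: True, h: True, a: False, y: False}
  {q: True, a: False, h: False, y: False}
  {q: False, h: True, a: False, y: False}
  {q: False, a: False, h: False, y: False}
  {a: True, y: True, q: True, h: True}
  {a: True, y: True, q: True, h: False}
  {a: True, y: True, h: True, q: False}
  {a: True, y: True, h: False, q: False}
  {y: True, q: True, h: True, a: False}


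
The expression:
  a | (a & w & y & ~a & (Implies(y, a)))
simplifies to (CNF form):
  a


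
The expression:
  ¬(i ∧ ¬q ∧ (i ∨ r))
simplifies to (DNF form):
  q ∨ ¬i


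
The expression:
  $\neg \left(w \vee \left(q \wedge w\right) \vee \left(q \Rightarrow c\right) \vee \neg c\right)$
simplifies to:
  $\text{False}$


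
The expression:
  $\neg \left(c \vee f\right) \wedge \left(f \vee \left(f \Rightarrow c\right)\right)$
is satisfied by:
  {f: False, c: False}


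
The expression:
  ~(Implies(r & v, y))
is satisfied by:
  {r: True, v: True, y: False}


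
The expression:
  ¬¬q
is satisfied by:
  {q: True}


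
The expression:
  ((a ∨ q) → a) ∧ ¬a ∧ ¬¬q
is never true.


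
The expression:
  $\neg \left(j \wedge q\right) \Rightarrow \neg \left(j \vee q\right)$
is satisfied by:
  {j: False, q: False}
  {q: True, j: True}


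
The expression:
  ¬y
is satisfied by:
  {y: False}


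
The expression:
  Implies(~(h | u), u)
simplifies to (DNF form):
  h | u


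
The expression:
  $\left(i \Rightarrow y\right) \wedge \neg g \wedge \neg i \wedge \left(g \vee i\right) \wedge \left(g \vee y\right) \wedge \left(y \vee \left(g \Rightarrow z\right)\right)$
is never true.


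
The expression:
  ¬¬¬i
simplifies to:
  ¬i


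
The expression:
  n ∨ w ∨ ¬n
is always true.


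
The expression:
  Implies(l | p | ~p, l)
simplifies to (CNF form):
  l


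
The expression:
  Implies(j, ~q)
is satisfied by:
  {q: False, j: False}
  {j: True, q: False}
  {q: True, j: False}


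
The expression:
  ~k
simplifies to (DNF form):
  ~k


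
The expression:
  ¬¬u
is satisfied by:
  {u: True}


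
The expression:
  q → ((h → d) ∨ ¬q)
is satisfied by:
  {d: True, h: False, q: False}
  {h: False, q: False, d: False}
  {d: True, q: True, h: False}
  {q: True, h: False, d: False}
  {d: True, h: True, q: False}
  {h: True, d: False, q: False}
  {d: True, q: True, h: True}


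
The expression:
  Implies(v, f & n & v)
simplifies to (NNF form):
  ~v | (f & n)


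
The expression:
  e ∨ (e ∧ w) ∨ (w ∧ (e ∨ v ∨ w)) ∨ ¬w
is always true.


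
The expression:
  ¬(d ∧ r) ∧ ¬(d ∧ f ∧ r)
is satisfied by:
  {d: False, r: False}
  {r: True, d: False}
  {d: True, r: False}


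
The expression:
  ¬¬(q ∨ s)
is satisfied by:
  {q: True, s: True}
  {q: True, s: False}
  {s: True, q: False}


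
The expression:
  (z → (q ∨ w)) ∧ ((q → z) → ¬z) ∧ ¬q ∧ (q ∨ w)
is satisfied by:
  {w: True, q: False, z: False}


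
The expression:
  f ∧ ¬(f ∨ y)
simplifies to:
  False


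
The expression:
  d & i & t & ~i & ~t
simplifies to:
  False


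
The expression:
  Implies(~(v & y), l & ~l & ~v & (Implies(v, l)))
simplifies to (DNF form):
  v & y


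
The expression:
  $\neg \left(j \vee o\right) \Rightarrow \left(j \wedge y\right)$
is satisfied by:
  {o: True, j: True}
  {o: True, j: False}
  {j: True, o: False}


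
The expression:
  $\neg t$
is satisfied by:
  {t: False}


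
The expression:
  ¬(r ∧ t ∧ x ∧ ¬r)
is always true.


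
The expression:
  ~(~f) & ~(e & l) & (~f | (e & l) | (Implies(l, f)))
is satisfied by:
  {f: True, l: False, e: False}
  {e: True, f: True, l: False}
  {l: True, f: True, e: False}


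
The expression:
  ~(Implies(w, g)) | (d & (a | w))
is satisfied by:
  {a: True, w: True, d: True, g: False}
  {w: True, d: True, g: False, a: False}
  {a: True, w: True, d: True, g: True}
  {w: True, d: True, g: True, a: False}
  {w: True, a: True, g: False, d: False}
  {w: True, g: False, d: False, a: False}
  {a: True, d: True, g: False, w: False}
  {a: True, d: True, g: True, w: False}


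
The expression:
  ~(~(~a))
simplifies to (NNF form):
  ~a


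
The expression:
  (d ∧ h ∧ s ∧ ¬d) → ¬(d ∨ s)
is always true.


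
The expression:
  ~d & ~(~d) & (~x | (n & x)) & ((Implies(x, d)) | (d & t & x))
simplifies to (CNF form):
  False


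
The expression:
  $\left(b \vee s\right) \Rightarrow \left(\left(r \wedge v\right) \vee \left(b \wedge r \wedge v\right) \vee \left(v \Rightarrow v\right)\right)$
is always true.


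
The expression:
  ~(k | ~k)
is never true.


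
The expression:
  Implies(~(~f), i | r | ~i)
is always true.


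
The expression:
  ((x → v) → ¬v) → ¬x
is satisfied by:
  {v: True, x: False}
  {x: False, v: False}
  {x: True, v: True}


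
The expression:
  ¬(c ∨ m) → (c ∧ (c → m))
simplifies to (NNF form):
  c ∨ m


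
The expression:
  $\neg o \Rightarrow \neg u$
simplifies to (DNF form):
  $o \vee \neg u$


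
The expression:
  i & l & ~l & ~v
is never true.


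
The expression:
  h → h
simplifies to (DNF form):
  True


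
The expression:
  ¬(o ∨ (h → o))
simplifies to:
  h ∧ ¬o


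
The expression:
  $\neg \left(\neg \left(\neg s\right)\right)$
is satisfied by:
  {s: False}


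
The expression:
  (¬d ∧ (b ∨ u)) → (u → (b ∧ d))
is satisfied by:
  {d: True, u: False}
  {u: False, d: False}
  {u: True, d: True}


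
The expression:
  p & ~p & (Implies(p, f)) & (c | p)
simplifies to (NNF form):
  False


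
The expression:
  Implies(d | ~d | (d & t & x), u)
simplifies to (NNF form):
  u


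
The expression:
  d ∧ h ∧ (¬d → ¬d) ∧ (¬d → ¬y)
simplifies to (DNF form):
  d ∧ h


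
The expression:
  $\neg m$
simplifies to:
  $\neg m$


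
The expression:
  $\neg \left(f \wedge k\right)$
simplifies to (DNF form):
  $\neg f \vee \neg k$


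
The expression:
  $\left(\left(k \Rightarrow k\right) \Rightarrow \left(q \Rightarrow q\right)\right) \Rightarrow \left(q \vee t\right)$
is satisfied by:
  {t: True, q: True}
  {t: True, q: False}
  {q: True, t: False}


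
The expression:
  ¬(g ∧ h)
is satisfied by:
  {h: False, g: False}
  {g: True, h: False}
  {h: True, g: False}


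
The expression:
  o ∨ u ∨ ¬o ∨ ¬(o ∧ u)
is always true.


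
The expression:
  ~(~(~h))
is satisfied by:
  {h: False}


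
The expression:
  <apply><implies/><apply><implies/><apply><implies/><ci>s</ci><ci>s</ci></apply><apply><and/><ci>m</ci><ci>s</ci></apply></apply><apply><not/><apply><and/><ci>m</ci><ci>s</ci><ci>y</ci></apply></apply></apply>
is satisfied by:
  {s: False, m: False, y: False}
  {y: True, s: False, m: False}
  {m: True, s: False, y: False}
  {y: True, m: True, s: False}
  {s: True, y: False, m: False}
  {y: True, s: True, m: False}
  {m: True, s: True, y: False}


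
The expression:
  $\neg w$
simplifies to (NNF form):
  $\neg w$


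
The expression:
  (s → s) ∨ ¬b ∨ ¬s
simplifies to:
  True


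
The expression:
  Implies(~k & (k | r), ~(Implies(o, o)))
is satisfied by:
  {k: True, r: False}
  {r: False, k: False}
  {r: True, k: True}


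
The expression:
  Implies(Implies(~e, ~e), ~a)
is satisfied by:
  {a: False}


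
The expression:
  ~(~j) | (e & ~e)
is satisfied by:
  {j: True}


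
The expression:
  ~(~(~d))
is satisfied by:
  {d: False}


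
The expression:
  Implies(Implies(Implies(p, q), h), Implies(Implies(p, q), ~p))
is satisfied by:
  {p: False, q: False, h: False}
  {h: True, p: False, q: False}
  {q: True, p: False, h: False}
  {h: True, q: True, p: False}
  {p: True, h: False, q: False}
  {h: True, p: True, q: False}
  {q: True, p: True, h: False}


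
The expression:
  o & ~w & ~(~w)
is never true.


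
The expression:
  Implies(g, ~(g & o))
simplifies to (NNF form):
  ~g | ~o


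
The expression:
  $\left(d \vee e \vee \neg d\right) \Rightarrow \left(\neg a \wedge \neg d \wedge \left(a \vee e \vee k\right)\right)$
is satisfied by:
  {k: True, e: True, d: False, a: False}
  {k: True, d: False, e: False, a: False}
  {e: True, k: False, d: False, a: False}


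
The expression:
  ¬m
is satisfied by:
  {m: False}


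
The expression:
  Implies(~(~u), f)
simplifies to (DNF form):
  f | ~u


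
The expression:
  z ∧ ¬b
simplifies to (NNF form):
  z ∧ ¬b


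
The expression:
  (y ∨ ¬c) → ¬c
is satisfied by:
  {c: False, y: False}
  {y: True, c: False}
  {c: True, y: False}


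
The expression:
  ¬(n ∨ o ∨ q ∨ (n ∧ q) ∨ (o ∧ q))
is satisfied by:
  {n: False, q: False, o: False}


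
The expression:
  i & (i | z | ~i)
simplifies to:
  i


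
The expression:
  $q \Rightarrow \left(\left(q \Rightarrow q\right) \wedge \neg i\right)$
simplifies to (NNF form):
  $\neg i \vee \neg q$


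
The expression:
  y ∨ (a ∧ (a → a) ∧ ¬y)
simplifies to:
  a ∨ y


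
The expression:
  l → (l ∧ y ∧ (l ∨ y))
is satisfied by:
  {y: True, l: False}
  {l: False, y: False}
  {l: True, y: True}


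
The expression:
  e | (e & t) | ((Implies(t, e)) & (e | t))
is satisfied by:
  {e: True}


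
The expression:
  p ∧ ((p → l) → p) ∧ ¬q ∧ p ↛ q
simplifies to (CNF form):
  p ∧ ¬q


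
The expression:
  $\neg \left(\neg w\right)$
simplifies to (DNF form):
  $w$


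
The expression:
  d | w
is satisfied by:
  {d: True, w: True}
  {d: True, w: False}
  {w: True, d: False}


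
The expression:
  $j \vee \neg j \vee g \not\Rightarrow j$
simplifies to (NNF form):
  $\text{True}$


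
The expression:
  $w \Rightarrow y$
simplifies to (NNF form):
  $y \vee \neg w$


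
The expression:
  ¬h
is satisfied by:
  {h: False}


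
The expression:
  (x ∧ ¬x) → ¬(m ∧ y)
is always true.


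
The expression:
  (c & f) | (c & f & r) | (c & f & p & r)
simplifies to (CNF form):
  c & f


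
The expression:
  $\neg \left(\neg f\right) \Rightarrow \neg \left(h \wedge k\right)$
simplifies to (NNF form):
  $\neg f \vee \neg h \vee \neg k$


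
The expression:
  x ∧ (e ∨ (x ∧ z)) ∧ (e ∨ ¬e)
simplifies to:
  x ∧ (e ∨ z)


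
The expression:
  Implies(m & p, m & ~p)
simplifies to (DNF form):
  ~m | ~p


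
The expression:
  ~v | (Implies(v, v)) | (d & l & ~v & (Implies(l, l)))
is always true.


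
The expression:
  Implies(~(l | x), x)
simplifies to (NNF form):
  l | x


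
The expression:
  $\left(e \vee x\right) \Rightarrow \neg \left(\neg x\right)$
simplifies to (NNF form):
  $x \vee \neg e$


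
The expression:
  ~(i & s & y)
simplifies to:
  ~i | ~s | ~y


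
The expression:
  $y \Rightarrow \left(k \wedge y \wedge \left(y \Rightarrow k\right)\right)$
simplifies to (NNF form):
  $k \vee \neg y$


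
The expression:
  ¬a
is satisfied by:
  {a: False}


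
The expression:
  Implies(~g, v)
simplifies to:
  g | v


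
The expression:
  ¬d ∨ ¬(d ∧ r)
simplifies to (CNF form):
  ¬d ∨ ¬r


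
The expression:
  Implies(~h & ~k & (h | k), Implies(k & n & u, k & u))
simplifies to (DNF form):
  True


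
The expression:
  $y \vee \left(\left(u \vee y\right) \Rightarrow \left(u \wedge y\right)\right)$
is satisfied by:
  {y: True, u: False}
  {u: False, y: False}
  {u: True, y: True}


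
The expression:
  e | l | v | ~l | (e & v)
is always true.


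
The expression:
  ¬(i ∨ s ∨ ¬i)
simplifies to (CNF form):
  False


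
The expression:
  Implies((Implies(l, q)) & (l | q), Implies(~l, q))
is always true.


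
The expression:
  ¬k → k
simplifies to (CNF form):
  k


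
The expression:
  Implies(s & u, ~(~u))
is always true.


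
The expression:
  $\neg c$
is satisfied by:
  {c: False}


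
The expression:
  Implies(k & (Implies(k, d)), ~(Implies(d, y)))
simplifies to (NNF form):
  ~d | ~k | ~y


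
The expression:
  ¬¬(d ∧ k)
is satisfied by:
  {d: True, k: True}


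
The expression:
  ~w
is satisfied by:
  {w: False}


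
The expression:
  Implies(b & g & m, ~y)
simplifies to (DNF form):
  ~b | ~g | ~m | ~y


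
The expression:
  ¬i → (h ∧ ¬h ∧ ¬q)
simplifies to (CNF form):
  i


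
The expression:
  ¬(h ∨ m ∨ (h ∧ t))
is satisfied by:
  {h: False, m: False}


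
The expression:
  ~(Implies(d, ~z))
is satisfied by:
  {z: True, d: True}


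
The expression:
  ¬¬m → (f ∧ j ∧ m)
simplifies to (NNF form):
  (f ∧ j) ∨ ¬m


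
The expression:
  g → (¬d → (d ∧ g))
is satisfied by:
  {d: True, g: False}
  {g: False, d: False}
  {g: True, d: True}


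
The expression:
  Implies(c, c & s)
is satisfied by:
  {s: True, c: False}
  {c: False, s: False}
  {c: True, s: True}


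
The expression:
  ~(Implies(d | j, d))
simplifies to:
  j & ~d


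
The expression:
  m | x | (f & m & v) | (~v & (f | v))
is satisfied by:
  {x: True, m: True, f: True, v: False}
  {x: True, m: True, v: False, f: False}
  {x: True, m: True, f: True, v: True}
  {x: True, m: True, v: True, f: False}
  {x: True, f: True, v: False, m: False}
  {x: True, v: False, f: False, m: False}
  {x: True, f: True, v: True, m: False}
  {x: True, v: True, f: False, m: False}
  {f: True, m: True, v: False, x: False}
  {m: True, v: False, f: False, x: False}
  {f: True, m: True, v: True, x: False}
  {m: True, v: True, f: False, x: False}
  {f: True, m: False, v: False, x: False}


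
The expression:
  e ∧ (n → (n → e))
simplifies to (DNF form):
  e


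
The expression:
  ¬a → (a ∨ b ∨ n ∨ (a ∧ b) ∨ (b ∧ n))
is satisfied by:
  {a: True, n: True, b: True}
  {a: True, n: True, b: False}
  {a: True, b: True, n: False}
  {a: True, b: False, n: False}
  {n: True, b: True, a: False}
  {n: True, b: False, a: False}
  {b: True, n: False, a: False}


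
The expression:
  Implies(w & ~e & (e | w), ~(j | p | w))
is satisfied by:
  {e: True, w: False}
  {w: False, e: False}
  {w: True, e: True}


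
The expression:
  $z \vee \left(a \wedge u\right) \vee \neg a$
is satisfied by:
  {z: True, u: True, a: False}
  {z: True, u: False, a: False}
  {u: True, z: False, a: False}
  {z: False, u: False, a: False}
  {a: True, z: True, u: True}
  {a: True, z: True, u: False}
  {a: True, u: True, z: False}


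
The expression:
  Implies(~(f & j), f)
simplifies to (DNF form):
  f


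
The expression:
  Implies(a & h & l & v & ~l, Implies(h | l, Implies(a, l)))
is always true.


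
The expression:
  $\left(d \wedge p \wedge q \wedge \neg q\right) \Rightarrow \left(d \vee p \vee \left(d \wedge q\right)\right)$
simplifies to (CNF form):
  $\text{True}$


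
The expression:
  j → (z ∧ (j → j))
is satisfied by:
  {z: True, j: False}
  {j: False, z: False}
  {j: True, z: True}


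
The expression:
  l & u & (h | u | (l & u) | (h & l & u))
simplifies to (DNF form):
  l & u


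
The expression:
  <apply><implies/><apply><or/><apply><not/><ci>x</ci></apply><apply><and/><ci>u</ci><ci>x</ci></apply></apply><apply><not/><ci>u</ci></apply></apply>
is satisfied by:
  {u: False}


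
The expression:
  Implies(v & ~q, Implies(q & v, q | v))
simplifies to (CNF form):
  True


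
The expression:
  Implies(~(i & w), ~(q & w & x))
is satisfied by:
  {i: True, w: False, q: False, x: False}
  {i: False, w: False, q: False, x: False}
  {i: True, x: True, w: False, q: False}
  {x: True, i: False, w: False, q: False}
  {i: True, q: True, x: False, w: False}
  {q: True, x: False, w: False, i: False}
  {i: True, x: True, q: True, w: False}
  {x: True, q: True, i: False, w: False}
  {i: True, w: True, x: False, q: False}
  {w: True, x: False, q: False, i: False}
  {i: True, x: True, w: True, q: False}
  {x: True, w: True, i: False, q: False}
  {i: True, q: True, w: True, x: False}
  {q: True, w: True, x: False, i: False}
  {i: True, x: True, q: True, w: True}


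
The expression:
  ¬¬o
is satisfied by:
  {o: True}


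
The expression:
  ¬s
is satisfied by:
  {s: False}


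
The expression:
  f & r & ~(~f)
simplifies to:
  f & r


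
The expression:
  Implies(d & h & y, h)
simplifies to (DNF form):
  True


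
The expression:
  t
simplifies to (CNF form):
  t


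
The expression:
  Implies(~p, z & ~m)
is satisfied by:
  {p: True, z: True, m: False}
  {p: True, z: False, m: False}
  {p: True, m: True, z: True}
  {p: True, m: True, z: False}
  {z: True, m: False, p: False}


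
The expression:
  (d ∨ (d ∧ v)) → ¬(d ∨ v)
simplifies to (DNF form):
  ¬d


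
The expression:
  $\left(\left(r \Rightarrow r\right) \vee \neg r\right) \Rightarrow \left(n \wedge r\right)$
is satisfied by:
  {r: True, n: True}


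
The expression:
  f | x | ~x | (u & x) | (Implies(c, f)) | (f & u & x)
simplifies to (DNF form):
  True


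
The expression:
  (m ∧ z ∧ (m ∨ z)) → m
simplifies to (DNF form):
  True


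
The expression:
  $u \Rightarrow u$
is always true.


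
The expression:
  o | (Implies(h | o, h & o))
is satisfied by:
  {o: True, h: False}
  {h: False, o: False}
  {h: True, o: True}


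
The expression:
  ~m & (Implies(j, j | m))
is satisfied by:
  {m: False}


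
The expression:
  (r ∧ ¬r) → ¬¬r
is always true.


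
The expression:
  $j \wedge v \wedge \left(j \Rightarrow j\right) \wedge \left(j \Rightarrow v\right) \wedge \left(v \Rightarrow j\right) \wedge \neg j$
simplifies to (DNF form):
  $\text{False}$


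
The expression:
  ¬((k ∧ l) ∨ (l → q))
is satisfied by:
  {l: True, q: False, k: False}


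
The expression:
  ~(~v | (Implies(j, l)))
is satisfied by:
  {j: True, v: True, l: False}


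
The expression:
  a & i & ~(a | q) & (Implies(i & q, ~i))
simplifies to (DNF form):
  False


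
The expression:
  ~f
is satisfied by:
  {f: False}


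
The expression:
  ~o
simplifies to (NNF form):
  ~o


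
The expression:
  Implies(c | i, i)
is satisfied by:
  {i: True, c: False}
  {c: False, i: False}
  {c: True, i: True}


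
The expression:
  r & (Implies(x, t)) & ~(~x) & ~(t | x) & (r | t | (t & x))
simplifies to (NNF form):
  False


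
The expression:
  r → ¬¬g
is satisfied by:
  {g: True, r: False}
  {r: False, g: False}
  {r: True, g: True}


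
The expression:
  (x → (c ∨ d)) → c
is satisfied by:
  {x: True, c: True, d: False}
  {c: True, d: False, x: False}
  {x: True, c: True, d: True}
  {c: True, d: True, x: False}
  {x: True, d: False, c: False}


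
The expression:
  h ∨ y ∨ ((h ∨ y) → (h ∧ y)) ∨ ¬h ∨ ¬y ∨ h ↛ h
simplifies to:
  True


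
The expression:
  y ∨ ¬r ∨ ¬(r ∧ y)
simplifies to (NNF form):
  True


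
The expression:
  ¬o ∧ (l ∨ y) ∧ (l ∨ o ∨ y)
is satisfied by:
  {y: True, l: True, o: False}
  {y: True, o: False, l: False}
  {l: True, o: False, y: False}


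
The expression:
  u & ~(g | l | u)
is never true.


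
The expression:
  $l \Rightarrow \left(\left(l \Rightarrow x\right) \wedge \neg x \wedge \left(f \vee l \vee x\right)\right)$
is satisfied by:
  {l: False}


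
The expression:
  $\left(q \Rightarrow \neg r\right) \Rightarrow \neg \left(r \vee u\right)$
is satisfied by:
  {q: True, r: False, u: False}
  {r: False, u: False, q: False}
  {q: True, r: True, u: False}
  {q: True, u: True, r: True}


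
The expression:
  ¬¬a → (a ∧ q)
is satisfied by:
  {q: True, a: False}
  {a: False, q: False}
  {a: True, q: True}


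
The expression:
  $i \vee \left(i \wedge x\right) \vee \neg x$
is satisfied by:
  {i: True, x: False}
  {x: False, i: False}
  {x: True, i: True}


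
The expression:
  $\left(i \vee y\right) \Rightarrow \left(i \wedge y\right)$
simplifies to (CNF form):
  $\left(i \vee \neg i\right) \wedge \left(i \vee \neg y\right) \wedge \left(y \vee \neg i\right) \wedge \left(y \vee \neg y\right)$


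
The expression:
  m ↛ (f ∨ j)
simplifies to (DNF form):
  m ∧ ¬f ∧ ¬j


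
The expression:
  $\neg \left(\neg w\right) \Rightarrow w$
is always true.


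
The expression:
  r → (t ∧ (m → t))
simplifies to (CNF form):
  t ∨ ¬r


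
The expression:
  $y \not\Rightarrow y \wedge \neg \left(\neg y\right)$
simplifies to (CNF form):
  $\text{False}$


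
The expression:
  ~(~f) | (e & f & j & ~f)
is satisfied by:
  {f: True}


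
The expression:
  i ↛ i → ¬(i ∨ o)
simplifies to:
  True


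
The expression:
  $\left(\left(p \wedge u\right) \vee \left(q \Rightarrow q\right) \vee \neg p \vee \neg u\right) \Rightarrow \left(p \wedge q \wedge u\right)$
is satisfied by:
  {p: True, u: True, q: True}


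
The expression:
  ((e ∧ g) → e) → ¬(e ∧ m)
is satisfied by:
  {m: False, e: False}
  {e: True, m: False}
  {m: True, e: False}


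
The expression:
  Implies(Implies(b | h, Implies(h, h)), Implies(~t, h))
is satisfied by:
  {t: True, h: True}
  {t: True, h: False}
  {h: True, t: False}


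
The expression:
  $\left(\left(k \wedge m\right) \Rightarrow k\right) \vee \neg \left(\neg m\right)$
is always true.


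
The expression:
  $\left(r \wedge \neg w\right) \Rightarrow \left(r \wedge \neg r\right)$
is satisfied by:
  {w: True, r: False}
  {r: False, w: False}
  {r: True, w: True}


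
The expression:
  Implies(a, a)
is always true.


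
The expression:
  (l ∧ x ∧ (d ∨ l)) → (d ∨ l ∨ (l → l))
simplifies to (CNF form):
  True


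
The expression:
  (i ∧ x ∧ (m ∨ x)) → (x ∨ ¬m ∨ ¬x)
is always true.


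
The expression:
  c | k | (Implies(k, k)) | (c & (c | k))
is always true.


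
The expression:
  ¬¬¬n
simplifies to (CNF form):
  ¬n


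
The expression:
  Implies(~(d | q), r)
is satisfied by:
  {r: True, d: True, q: True}
  {r: True, d: True, q: False}
  {r: True, q: True, d: False}
  {r: True, q: False, d: False}
  {d: True, q: True, r: False}
  {d: True, q: False, r: False}
  {q: True, d: False, r: False}


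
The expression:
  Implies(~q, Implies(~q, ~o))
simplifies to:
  q | ~o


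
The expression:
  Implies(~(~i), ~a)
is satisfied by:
  {a: False, i: False}
  {i: True, a: False}
  {a: True, i: False}


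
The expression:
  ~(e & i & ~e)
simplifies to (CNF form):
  True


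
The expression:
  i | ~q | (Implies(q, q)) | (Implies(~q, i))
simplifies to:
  True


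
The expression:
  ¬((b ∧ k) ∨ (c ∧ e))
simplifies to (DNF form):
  (¬b ∧ ¬c) ∨ (¬b ∧ ¬e) ∨ (¬c ∧ ¬k) ∨ (¬e ∧ ¬k)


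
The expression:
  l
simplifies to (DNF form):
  l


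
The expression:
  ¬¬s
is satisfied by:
  {s: True}


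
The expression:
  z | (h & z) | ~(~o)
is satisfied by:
  {o: True, z: True}
  {o: True, z: False}
  {z: True, o: False}


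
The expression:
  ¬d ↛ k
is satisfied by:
  {d: False, k: False}


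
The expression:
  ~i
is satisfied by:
  {i: False}


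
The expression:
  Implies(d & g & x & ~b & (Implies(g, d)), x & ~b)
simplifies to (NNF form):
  True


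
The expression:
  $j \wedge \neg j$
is never true.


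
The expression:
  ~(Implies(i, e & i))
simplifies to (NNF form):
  i & ~e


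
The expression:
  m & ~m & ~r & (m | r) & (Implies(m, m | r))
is never true.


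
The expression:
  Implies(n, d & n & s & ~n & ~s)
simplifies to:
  ~n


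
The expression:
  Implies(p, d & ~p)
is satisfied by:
  {p: False}


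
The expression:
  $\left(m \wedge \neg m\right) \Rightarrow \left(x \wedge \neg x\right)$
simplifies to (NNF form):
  $\text{True}$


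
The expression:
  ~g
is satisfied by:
  {g: False}


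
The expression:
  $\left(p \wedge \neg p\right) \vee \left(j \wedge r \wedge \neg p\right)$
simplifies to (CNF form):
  $j \wedge r \wedge \neg p$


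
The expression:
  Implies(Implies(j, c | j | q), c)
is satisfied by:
  {c: True}


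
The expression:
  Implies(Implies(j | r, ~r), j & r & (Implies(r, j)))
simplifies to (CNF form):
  r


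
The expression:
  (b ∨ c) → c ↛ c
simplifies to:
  ¬b ∧ ¬c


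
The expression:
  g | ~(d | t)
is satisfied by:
  {g: True, d: False, t: False}
  {t: True, g: True, d: False}
  {g: True, d: True, t: False}
  {t: True, g: True, d: True}
  {t: False, d: False, g: False}


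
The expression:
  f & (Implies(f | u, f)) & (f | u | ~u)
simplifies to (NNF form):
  f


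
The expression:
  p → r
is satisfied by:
  {r: True, p: False}
  {p: False, r: False}
  {p: True, r: True}


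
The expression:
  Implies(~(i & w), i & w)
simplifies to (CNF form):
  i & w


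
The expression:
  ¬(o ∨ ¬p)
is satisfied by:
  {p: True, o: False}


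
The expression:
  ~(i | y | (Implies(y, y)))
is never true.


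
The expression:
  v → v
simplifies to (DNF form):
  True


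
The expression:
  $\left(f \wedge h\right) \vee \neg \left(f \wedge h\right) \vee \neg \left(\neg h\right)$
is always true.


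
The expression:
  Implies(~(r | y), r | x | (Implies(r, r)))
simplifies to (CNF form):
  True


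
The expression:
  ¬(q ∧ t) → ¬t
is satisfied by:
  {q: True, t: False}
  {t: False, q: False}
  {t: True, q: True}


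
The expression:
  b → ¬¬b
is always true.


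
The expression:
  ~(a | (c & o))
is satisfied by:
  {a: False, c: False, o: False}
  {o: True, a: False, c: False}
  {c: True, a: False, o: False}


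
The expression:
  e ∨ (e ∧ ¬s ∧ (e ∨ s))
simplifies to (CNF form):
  e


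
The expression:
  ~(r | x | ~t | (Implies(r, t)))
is never true.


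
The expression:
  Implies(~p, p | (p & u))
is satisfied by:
  {p: True}


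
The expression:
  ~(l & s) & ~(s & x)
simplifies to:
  ~s | (~l & ~x)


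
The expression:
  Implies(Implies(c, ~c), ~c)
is always true.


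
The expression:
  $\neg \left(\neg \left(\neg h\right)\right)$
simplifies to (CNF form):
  $\neg h$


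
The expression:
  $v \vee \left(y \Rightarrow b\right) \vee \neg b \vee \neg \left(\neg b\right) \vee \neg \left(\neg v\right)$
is always true.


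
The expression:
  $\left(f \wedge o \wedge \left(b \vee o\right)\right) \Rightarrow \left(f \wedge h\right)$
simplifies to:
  $h \vee \neg f \vee \neg o$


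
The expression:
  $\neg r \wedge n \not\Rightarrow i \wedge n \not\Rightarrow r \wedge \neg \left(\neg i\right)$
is never true.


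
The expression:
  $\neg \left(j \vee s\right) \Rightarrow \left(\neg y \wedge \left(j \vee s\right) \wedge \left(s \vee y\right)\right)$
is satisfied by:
  {s: True, j: True}
  {s: True, j: False}
  {j: True, s: False}


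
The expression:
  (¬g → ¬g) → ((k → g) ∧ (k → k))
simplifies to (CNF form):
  g ∨ ¬k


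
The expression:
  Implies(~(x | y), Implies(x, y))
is always true.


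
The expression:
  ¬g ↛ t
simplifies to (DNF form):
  ¬g ∧ ¬t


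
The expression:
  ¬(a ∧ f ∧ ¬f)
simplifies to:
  True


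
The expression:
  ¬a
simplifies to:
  ¬a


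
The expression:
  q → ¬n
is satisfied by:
  {q: False, n: False}
  {n: True, q: False}
  {q: True, n: False}


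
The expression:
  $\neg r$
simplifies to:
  $\neg r$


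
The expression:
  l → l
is always true.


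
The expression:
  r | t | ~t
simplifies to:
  True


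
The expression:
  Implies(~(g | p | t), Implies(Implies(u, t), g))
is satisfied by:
  {u: True, t: True, g: True, p: True}
  {u: True, t: True, g: True, p: False}
  {u: True, t: True, p: True, g: False}
  {u: True, t: True, p: False, g: False}
  {u: True, g: True, p: True, t: False}
  {u: True, g: True, p: False, t: False}
  {u: True, g: False, p: True, t: False}
  {u: True, g: False, p: False, t: False}
  {t: True, g: True, p: True, u: False}
  {t: True, g: True, p: False, u: False}
  {t: True, p: True, g: False, u: False}
  {t: True, p: False, g: False, u: False}
  {g: True, p: True, t: False, u: False}
  {g: True, t: False, p: False, u: False}
  {p: True, t: False, g: False, u: False}


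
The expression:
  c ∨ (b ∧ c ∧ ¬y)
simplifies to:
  c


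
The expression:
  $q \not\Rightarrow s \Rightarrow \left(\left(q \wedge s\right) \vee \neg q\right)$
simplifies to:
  $s \vee \neg q$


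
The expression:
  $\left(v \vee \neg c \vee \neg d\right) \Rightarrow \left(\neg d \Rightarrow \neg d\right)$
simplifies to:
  $\text{True}$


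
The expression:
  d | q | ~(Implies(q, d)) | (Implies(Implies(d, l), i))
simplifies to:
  d | i | q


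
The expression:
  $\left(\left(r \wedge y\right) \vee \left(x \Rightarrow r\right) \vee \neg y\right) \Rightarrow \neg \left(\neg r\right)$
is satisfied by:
  {r: True, x: True, y: True}
  {r: True, x: True, y: False}
  {r: True, y: True, x: False}
  {r: True, y: False, x: False}
  {x: True, y: True, r: False}


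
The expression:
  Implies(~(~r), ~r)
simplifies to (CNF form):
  ~r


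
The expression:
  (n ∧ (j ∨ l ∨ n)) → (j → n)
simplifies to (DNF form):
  True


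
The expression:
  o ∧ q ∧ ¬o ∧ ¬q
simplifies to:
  False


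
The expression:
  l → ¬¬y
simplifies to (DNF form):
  y ∨ ¬l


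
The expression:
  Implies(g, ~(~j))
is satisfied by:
  {j: True, g: False}
  {g: False, j: False}
  {g: True, j: True}


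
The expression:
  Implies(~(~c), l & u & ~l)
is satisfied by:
  {c: False}


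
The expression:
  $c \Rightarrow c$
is always true.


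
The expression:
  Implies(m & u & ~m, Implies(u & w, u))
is always true.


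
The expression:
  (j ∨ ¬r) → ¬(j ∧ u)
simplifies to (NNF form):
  ¬j ∨ ¬u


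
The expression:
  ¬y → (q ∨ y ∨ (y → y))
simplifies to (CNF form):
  True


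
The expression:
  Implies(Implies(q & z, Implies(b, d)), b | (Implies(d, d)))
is always true.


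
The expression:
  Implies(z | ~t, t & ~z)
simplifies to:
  t & ~z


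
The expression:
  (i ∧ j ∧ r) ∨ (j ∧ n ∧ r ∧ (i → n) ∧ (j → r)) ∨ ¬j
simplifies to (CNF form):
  (r ∨ ¬j) ∧ (i ∨ n ∨ ¬j) ∧ (i ∨ r ∨ ¬j) ∧ (n ∨ r ∨ ¬j)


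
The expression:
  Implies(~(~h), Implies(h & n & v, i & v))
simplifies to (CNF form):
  i | ~h | ~n | ~v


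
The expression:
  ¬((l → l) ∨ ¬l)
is never true.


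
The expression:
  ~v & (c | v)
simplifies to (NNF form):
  c & ~v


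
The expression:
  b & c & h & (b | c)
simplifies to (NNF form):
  b & c & h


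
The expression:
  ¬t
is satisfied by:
  {t: False}


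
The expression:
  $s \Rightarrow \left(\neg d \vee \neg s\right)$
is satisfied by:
  {s: False, d: False}
  {d: True, s: False}
  {s: True, d: False}


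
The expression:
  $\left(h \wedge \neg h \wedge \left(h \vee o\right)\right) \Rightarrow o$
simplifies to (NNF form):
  $\text{True}$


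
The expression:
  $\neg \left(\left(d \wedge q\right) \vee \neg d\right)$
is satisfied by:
  {d: True, q: False}


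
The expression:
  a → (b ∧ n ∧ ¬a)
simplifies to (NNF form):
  ¬a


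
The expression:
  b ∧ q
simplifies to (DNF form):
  b ∧ q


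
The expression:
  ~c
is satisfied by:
  {c: False}


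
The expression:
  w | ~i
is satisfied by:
  {w: True, i: False}
  {i: False, w: False}
  {i: True, w: True}


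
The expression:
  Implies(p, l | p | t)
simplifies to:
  True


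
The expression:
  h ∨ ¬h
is always true.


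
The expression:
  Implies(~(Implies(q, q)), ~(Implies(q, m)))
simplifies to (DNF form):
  True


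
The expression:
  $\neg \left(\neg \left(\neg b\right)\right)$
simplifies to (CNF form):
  $\neg b$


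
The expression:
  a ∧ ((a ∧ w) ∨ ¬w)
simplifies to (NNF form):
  a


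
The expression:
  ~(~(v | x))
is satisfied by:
  {x: True, v: True}
  {x: True, v: False}
  {v: True, x: False}


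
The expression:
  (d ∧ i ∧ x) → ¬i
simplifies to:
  ¬d ∨ ¬i ∨ ¬x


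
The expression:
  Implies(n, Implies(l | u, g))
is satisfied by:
  {g: True, u: False, l: False, n: False}
  {g: True, l: True, u: False, n: False}
  {g: True, u: True, l: False, n: False}
  {g: True, l: True, u: True, n: False}
  {g: False, u: False, l: False, n: False}
  {l: True, g: False, u: False, n: False}
  {u: True, g: False, l: False, n: False}
  {l: True, u: True, g: False, n: False}
  {n: True, g: True, u: False, l: False}
  {n: True, l: True, g: True, u: False}
  {n: True, g: True, u: True, l: False}
  {n: True, l: True, g: True, u: True}
  {n: True, g: False, u: False, l: False}


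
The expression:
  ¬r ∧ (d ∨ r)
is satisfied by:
  {d: True, r: False}


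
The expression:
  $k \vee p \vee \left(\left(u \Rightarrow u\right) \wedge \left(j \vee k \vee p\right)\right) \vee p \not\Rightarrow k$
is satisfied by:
  {k: True, p: True, j: True}
  {k: True, p: True, j: False}
  {k: True, j: True, p: False}
  {k: True, j: False, p: False}
  {p: True, j: True, k: False}
  {p: True, j: False, k: False}
  {j: True, p: False, k: False}


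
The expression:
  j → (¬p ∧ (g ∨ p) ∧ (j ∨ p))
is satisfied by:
  {g: True, j: False, p: False}
  {g: False, j: False, p: False}
  {p: True, g: True, j: False}
  {p: True, g: False, j: False}
  {j: True, g: True, p: False}


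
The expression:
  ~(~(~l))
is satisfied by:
  {l: False}


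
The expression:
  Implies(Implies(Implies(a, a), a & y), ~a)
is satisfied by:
  {y: False, a: False}
  {a: True, y: False}
  {y: True, a: False}


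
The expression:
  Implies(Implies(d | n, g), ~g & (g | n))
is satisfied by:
  {n: True, d: True, g: False}
  {n: True, g: False, d: False}
  {d: True, g: False, n: False}


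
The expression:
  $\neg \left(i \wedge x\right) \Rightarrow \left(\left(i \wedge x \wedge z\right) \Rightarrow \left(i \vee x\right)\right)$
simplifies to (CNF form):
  $\text{True}$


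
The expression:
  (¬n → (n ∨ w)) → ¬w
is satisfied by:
  {w: False}


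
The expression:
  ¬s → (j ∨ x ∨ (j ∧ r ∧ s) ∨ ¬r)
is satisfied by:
  {x: True, s: True, j: True, r: False}
  {x: True, s: True, j: False, r: False}
  {x: True, j: True, s: False, r: False}
  {x: True, j: False, s: False, r: False}
  {s: True, j: True, x: False, r: False}
  {s: True, j: False, x: False, r: False}
  {j: True, x: False, s: False, r: False}
  {j: False, x: False, s: False, r: False}
  {r: True, x: True, s: True, j: True}
  {r: True, x: True, s: True, j: False}
  {r: True, x: True, j: True, s: False}
  {r: True, x: True, j: False, s: False}
  {r: True, s: True, j: True, x: False}
  {r: True, s: True, j: False, x: False}
  {r: True, j: True, s: False, x: False}


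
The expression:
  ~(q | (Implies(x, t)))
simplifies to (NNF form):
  x & ~q & ~t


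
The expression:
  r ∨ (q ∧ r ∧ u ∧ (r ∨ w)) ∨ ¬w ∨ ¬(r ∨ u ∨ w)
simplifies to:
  r ∨ ¬w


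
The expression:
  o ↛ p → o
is always true.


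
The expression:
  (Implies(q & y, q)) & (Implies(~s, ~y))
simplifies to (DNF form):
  s | ~y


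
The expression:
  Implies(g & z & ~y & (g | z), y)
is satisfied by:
  {y: True, g: False, z: False}
  {g: False, z: False, y: False}
  {y: True, z: True, g: False}
  {z: True, g: False, y: False}
  {y: True, g: True, z: False}
  {g: True, y: False, z: False}
  {y: True, z: True, g: True}


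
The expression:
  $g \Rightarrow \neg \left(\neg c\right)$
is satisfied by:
  {c: True, g: False}
  {g: False, c: False}
  {g: True, c: True}


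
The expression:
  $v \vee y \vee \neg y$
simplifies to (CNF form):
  $\text{True}$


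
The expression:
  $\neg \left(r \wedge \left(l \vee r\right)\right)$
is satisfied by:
  {r: False}


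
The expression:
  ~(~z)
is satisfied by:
  {z: True}


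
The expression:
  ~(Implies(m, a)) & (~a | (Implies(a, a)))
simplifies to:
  m & ~a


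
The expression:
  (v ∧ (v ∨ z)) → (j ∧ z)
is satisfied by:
  {z: True, j: True, v: False}
  {z: True, j: False, v: False}
  {j: True, z: False, v: False}
  {z: False, j: False, v: False}
  {z: True, v: True, j: True}


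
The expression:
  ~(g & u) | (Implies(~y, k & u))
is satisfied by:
  {y: True, k: True, g: False, u: False}
  {y: True, g: False, u: False, k: False}
  {k: True, g: False, u: False, y: False}
  {k: False, g: False, u: False, y: False}
  {y: True, u: True, k: True, g: False}
  {y: True, u: True, k: False, g: False}
  {u: True, k: True, y: False, g: False}
  {u: True, y: False, g: False, k: False}
  {k: True, y: True, g: True, u: False}
  {y: True, g: True, k: False, u: False}
  {k: True, g: True, y: False, u: False}
  {g: True, y: False, u: False, k: False}
  {y: True, u: True, g: True, k: True}
  {y: True, u: True, g: True, k: False}
  {u: True, g: True, k: True, y: False}
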